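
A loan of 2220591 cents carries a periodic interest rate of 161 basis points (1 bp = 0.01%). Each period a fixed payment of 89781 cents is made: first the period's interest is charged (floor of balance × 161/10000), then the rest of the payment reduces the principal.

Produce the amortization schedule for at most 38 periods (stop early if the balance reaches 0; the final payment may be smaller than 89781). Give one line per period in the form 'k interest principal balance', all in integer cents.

1. interest=⌊2220591·161/10000⌋=35751; principal=89781-35751=54030; balance=2220591-54030=2166561
2. interest=⌊2166561·161/10000⌋=34881; principal=89781-34881=54900; balance=2166561-54900=2111661
3. interest=⌊2111661·161/10000⌋=33997; principal=89781-33997=55784; balance=2111661-55784=2055877
4. interest=⌊2055877·161/10000⌋=33099; principal=89781-33099=56682; balance=2055877-56682=1999195
5. interest=⌊1999195·161/10000⌋=32187; principal=89781-32187=57594; balance=1999195-57594=1941601
6. interest=⌊1941601·161/10000⌋=31259; principal=89781-31259=58522; balance=1941601-58522=1883079
7. interest=⌊1883079·161/10000⌋=30317; principal=89781-30317=59464; balance=1883079-59464=1823615
8. interest=⌊1823615·161/10000⌋=29360; principal=89781-29360=60421; balance=1823615-60421=1763194
9. interest=⌊1763194·161/10000⌋=28387; principal=89781-28387=61394; balance=1763194-61394=1701800
10. interest=⌊1701800·161/10000⌋=27398; principal=89781-27398=62383; balance=1701800-62383=1639417
11. interest=⌊1639417·161/10000⌋=26394; principal=89781-26394=63387; balance=1639417-63387=1576030
12. interest=⌊1576030·161/10000⌋=25374; principal=89781-25374=64407; balance=1576030-64407=1511623
13. interest=⌊1511623·161/10000⌋=24337; principal=89781-24337=65444; balance=1511623-65444=1446179
14. interest=⌊1446179·161/10000⌋=23283; principal=89781-23283=66498; balance=1446179-66498=1379681
15. interest=⌊1379681·161/10000⌋=22212; principal=89781-22212=67569; balance=1379681-67569=1312112
16. interest=⌊1312112·161/10000⌋=21125; principal=89781-21125=68656; balance=1312112-68656=1243456
17. interest=⌊1243456·161/10000⌋=20019; principal=89781-20019=69762; balance=1243456-69762=1173694
18. interest=⌊1173694·161/10000⌋=18896; principal=89781-18896=70885; balance=1173694-70885=1102809
19. interest=⌊1102809·161/10000⌋=17755; principal=89781-17755=72026; balance=1102809-72026=1030783
20. interest=⌊1030783·161/10000⌋=16595; principal=89781-16595=73186; balance=1030783-73186=957597
21. interest=⌊957597·161/10000⌋=15417; principal=89781-15417=74364; balance=957597-74364=883233
22. interest=⌊883233·161/10000⌋=14220; principal=89781-14220=75561; balance=883233-75561=807672
23. interest=⌊807672·161/10000⌋=13003; principal=89781-13003=76778; balance=807672-76778=730894
24. interest=⌊730894·161/10000⌋=11767; principal=89781-11767=78014; balance=730894-78014=652880
25. interest=⌊652880·161/10000⌋=10511; principal=89781-10511=79270; balance=652880-79270=573610
26. interest=⌊573610·161/10000⌋=9235; principal=89781-9235=80546; balance=573610-80546=493064
27. interest=⌊493064·161/10000⌋=7938; principal=89781-7938=81843; balance=493064-81843=411221
28. interest=⌊411221·161/10000⌋=6620; principal=89781-6620=83161; balance=411221-83161=328060
29. interest=⌊328060·161/10000⌋=5281; principal=89781-5281=84500; balance=328060-84500=243560
30. interest=⌊243560·161/10000⌋=3921; principal=89781-3921=85860; balance=243560-85860=157700
31. interest=⌊157700·161/10000⌋=2538; principal=89781-2538=87243; balance=157700-87243=70457
32. interest=⌊70457·161/10000⌋=1134; principal=min(89781-1134,70457)=70457; balance=70457-70457=0

1 35751 54030 2166561
2 34881 54900 2111661
3 33997 55784 2055877
4 33099 56682 1999195
5 32187 57594 1941601
6 31259 58522 1883079
7 30317 59464 1823615
8 29360 60421 1763194
9 28387 61394 1701800
10 27398 62383 1639417
11 26394 63387 1576030
12 25374 64407 1511623
13 24337 65444 1446179
14 23283 66498 1379681
15 22212 67569 1312112
16 21125 68656 1243456
17 20019 69762 1173694
18 18896 70885 1102809
19 17755 72026 1030783
20 16595 73186 957597
21 15417 74364 883233
22 14220 75561 807672
23 13003 76778 730894
24 11767 78014 652880
25 10511 79270 573610
26 9235 80546 493064
27 7938 81843 411221
28 6620 83161 328060
29 5281 84500 243560
30 3921 85860 157700
31 2538 87243 70457
32 1134 70457 0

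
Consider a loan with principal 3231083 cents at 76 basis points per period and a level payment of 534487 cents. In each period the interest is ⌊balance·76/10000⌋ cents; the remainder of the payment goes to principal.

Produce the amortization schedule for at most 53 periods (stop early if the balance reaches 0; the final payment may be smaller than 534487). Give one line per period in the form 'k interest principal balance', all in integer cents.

1 24556 509931 2721152
2 20680 513807 2207345
3 16775 517712 1689633
4 12841 521646 1167987
5 8876 525611 642376
6 4882 529605 112771
7 857 112771 0

1. interest=⌊3231083·76/10000⌋=24556; principal=534487-24556=509931; balance=3231083-509931=2721152
2. interest=⌊2721152·76/10000⌋=20680; principal=534487-20680=513807; balance=2721152-513807=2207345
3. interest=⌊2207345·76/10000⌋=16775; principal=534487-16775=517712; balance=2207345-517712=1689633
4. interest=⌊1689633·76/10000⌋=12841; principal=534487-12841=521646; balance=1689633-521646=1167987
5. interest=⌊1167987·76/10000⌋=8876; principal=534487-8876=525611; balance=1167987-525611=642376
6. interest=⌊642376·76/10000⌋=4882; principal=534487-4882=529605; balance=642376-529605=112771
7. interest=⌊112771·76/10000⌋=857; principal=min(534487-857,112771)=112771; balance=112771-112771=0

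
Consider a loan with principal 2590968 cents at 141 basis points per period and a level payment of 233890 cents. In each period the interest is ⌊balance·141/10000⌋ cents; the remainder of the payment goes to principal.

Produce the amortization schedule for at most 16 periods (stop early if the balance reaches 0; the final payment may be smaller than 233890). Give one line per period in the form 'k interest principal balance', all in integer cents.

1. interest=⌊2590968·141/10000⌋=36532; principal=233890-36532=197358; balance=2590968-197358=2393610
2. interest=⌊2393610·141/10000⌋=33749; principal=233890-33749=200141; balance=2393610-200141=2193469
3. interest=⌊2193469·141/10000⌋=30927; principal=233890-30927=202963; balance=2193469-202963=1990506
4. interest=⌊1990506·141/10000⌋=28066; principal=233890-28066=205824; balance=1990506-205824=1784682
5. interest=⌊1784682·141/10000⌋=25164; principal=233890-25164=208726; balance=1784682-208726=1575956
6. interest=⌊1575956·141/10000⌋=22220; principal=233890-22220=211670; balance=1575956-211670=1364286
7. interest=⌊1364286·141/10000⌋=19236; principal=233890-19236=214654; balance=1364286-214654=1149632
8. interest=⌊1149632·141/10000⌋=16209; principal=233890-16209=217681; balance=1149632-217681=931951
9. interest=⌊931951·141/10000⌋=13140; principal=233890-13140=220750; balance=931951-220750=711201
10. interest=⌊711201·141/10000⌋=10027; principal=233890-10027=223863; balance=711201-223863=487338
11. interest=⌊487338·141/10000⌋=6871; principal=233890-6871=227019; balance=487338-227019=260319
12. interest=⌊260319·141/10000⌋=3670; principal=233890-3670=230220; balance=260319-230220=30099
13. interest=⌊30099·141/10000⌋=424; principal=min(233890-424,30099)=30099; balance=30099-30099=0

1 36532 197358 2393610
2 33749 200141 2193469
3 30927 202963 1990506
4 28066 205824 1784682
5 25164 208726 1575956
6 22220 211670 1364286
7 19236 214654 1149632
8 16209 217681 931951
9 13140 220750 711201
10 10027 223863 487338
11 6871 227019 260319
12 3670 230220 30099
13 424 30099 0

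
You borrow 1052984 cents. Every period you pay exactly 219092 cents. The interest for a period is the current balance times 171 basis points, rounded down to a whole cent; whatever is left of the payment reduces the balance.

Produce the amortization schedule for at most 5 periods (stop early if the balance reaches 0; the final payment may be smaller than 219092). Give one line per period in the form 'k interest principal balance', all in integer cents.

1. interest=⌊1052984·171/10000⌋=18006; principal=219092-18006=201086; balance=1052984-201086=851898
2. interest=⌊851898·171/10000⌋=14567; principal=219092-14567=204525; balance=851898-204525=647373
3. interest=⌊647373·171/10000⌋=11070; principal=219092-11070=208022; balance=647373-208022=439351
4. interest=⌊439351·171/10000⌋=7512; principal=219092-7512=211580; balance=439351-211580=227771
5. interest=⌊227771·171/10000⌋=3894; principal=219092-3894=215198; balance=227771-215198=12573

1 18006 201086 851898
2 14567 204525 647373
3 11070 208022 439351
4 7512 211580 227771
5 3894 215198 12573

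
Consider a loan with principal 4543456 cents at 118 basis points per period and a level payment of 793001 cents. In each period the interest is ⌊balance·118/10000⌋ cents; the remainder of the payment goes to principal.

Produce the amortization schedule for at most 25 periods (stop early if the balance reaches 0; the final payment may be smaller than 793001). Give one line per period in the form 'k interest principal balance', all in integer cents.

1 53612 739389 3804067
2 44887 748114 3055953
3 36060 756941 2299012
4 27128 765873 1533139
5 18091 774910 758229
6 8947 758229 0

1. interest=⌊4543456·118/10000⌋=53612; principal=793001-53612=739389; balance=4543456-739389=3804067
2. interest=⌊3804067·118/10000⌋=44887; principal=793001-44887=748114; balance=3804067-748114=3055953
3. interest=⌊3055953·118/10000⌋=36060; principal=793001-36060=756941; balance=3055953-756941=2299012
4. interest=⌊2299012·118/10000⌋=27128; principal=793001-27128=765873; balance=2299012-765873=1533139
5. interest=⌊1533139·118/10000⌋=18091; principal=793001-18091=774910; balance=1533139-774910=758229
6. interest=⌊758229·118/10000⌋=8947; principal=min(793001-8947,758229)=758229; balance=758229-758229=0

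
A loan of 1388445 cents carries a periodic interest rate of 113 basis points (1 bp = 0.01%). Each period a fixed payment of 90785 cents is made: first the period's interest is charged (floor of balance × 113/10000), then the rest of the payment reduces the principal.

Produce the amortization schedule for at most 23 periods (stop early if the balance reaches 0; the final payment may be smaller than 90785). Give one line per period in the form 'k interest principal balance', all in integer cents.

1 15689 75096 1313349
2 14840 75945 1237404
3 13982 76803 1160601
4 13114 77671 1082930
5 12237 78548 1004382
6 11349 79436 924946
7 10451 80334 844612
8 9544 81241 763371
9 8626 82159 681212
10 7697 83088 598124
11 6758 84027 514097
12 5809 84976 429121
13 4849 85936 343185
14 3877 86908 256277
15 2895 87890 168387
16 1902 88883 79504
17 898 79504 0

1. interest=⌊1388445·113/10000⌋=15689; principal=90785-15689=75096; balance=1388445-75096=1313349
2. interest=⌊1313349·113/10000⌋=14840; principal=90785-14840=75945; balance=1313349-75945=1237404
3. interest=⌊1237404·113/10000⌋=13982; principal=90785-13982=76803; balance=1237404-76803=1160601
4. interest=⌊1160601·113/10000⌋=13114; principal=90785-13114=77671; balance=1160601-77671=1082930
5. interest=⌊1082930·113/10000⌋=12237; principal=90785-12237=78548; balance=1082930-78548=1004382
6. interest=⌊1004382·113/10000⌋=11349; principal=90785-11349=79436; balance=1004382-79436=924946
7. interest=⌊924946·113/10000⌋=10451; principal=90785-10451=80334; balance=924946-80334=844612
8. interest=⌊844612·113/10000⌋=9544; principal=90785-9544=81241; balance=844612-81241=763371
9. interest=⌊763371·113/10000⌋=8626; principal=90785-8626=82159; balance=763371-82159=681212
10. interest=⌊681212·113/10000⌋=7697; principal=90785-7697=83088; balance=681212-83088=598124
11. interest=⌊598124·113/10000⌋=6758; principal=90785-6758=84027; balance=598124-84027=514097
12. interest=⌊514097·113/10000⌋=5809; principal=90785-5809=84976; balance=514097-84976=429121
13. interest=⌊429121·113/10000⌋=4849; principal=90785-4849=85936; balance=429121-85936=343185
14. interest=⌊343185·113/10000⌋=3877; principal=90785-3877=86908; balance=343185-86908=256277
15. interest=⌊256277·113/10000⌋=2895; principal=90785-2895=87890; balance=256277-87890=168387
16. interest=⌊168387·113/10000⌋=1902; principal=90785-1902=88883; balance=168387-88883=79504
17. interest=⌊79504·113/10000⌋=898; principal=min(90785-898,79504)=79504; balance=79504-79504=0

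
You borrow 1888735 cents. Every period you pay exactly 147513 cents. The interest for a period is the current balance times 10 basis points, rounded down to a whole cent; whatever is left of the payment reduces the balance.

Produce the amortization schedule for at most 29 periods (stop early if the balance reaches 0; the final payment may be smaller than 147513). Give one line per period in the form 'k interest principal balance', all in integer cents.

1. interest=⌊1888735·10/10000⌋=1888; principal=147513-1888=145625; balance=1888735-145625=1743110
2. interest=⌊1743110·10/10000⌋=1743; principal=147513-1743=145770; balance=1743110-145770=1597340
3. interest=⌊1597340·10/10000⌋=1597; principal=147513-1597=145916; balance=1597340-145916=1451424
4. interest=⌊1451424·10/10000⌋=1451; principal=147513-1451=146062; balance=1451424-146062=1305362
5. interest=⌊1305362·10/10000⌋=1305; principal=147513-1305=146208; balance=1305362-146208=1159154
6. interest=⌊1159154·10/10000⌋=1159; principal=147513-1159=146354; balance=1159154-146354=1012800
7. interest=⌊1012800·10/10000⌋=1012; principal=147513-1012=146501; balance=1012800-146501=866299
8. interest=⌊866299·10/10000⌋=866; principal=147513-866=146647; balance=866299-146647=719652
9. interest=⌊719652·10/10000⌋=719; principal=147513-719=146794; balance=719652-146794=572858
10. interest=⌊572858·10/10000⌋=572; principal=147513-572=146941; balance=572858-146941=425917
11. interest=⌊425917·10/10000⌋=425; principal=147513-425=147088; balance=425917-147088=278829
12. interest=⌊278829·10/10000⌋=278; principal=147513-278=147235; balance=278829-147235=131594
13. interest=⌊131594·10/10000⌋=131; principal=min(147513-131,131594)=131594; balance=131594-131594=0

1 1888 145625 1743110
2 1743 145770 1597340
3 1597 145916 1451424
4 1451 146062 1305362
5 1305 146208 1159154
6 1159 146354 1012800
7 1012 146501 866299
8 866 146647 719652
9 719 146794 572858
10 572 146941 425917
11 425 147088 278829
12 278 147235 131594
13 131 131594 0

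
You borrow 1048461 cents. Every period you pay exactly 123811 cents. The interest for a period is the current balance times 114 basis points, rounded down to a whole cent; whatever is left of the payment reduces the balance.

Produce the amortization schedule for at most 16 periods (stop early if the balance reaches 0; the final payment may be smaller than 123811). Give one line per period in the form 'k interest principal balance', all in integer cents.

1. interest=⌊1048461·114/10000⌋=11952; principal=123811-11952=111859; balance=1048461-111859=936602
2. interest=⌊936602·114/10000⌋=10677; principal=123811-10677=113134; balance=936602-113134=823468
3. interest=⌊823468·114/10000⌋=9387; principal=123811-9387=114424; balance=823468-114424=709044
4. interest=⌊709044·114/10000⌋=8083; principal=123811-8083=115728; balance=709044-115728=593316
5. interest=⌊593316·114/10000⌋=6763; principal=123811-6763=117048; balance=593316-117048=476268
6. interest=⌊476268·114/10000⌋=5429; principal=123811-5429=118382; balance=476268-118382=357886
7. interest=⌊357886·114/10000⌋=4079; principal=123811-4079=119732; balance=357886-119732=238154
8. interest=⌊238154·114/10000⌋=2714; principal=123811-2714=121097; balance=238154-121097=117057
9. interest=⌊117057·114/10000⌋=1334; principal=min(123811-1334,117057)=117057; balance=117057-117057=0

1 11952 111859 936602
2 10677 113134 823468
3 9387 114424 709044
4 8083 115728 593316
5 6763 117048 476268
6 5429 118382 357886
7 4079 119732 238154
8 2714 121097 117057
9 1334 117057 0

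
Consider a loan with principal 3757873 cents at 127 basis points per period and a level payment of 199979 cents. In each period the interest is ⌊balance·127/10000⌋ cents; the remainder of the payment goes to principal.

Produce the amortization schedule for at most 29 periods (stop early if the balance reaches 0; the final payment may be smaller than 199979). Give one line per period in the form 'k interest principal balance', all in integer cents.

1 47724 152255 3605618
2 45791 154188 3451430
3 43833 156146 3295284
4 41850 158129 3137155
5 39841 160138 2977017
6 37808 162171 2814846
7 35748 164231 2650615
8 33662 166317 2484298
9 31550 168429 2315869
10 29411 170568 2145301
11 27245 172734 1972567
12 25051 174928 1797639
13 22830 177149 1620490
14 20580 179399 1441091
15 18301 181678 1259413
16 15994 183985 1075428
17 13657 186322 889106
18 11291 188688 700418
19 8895 191084 509334
20 6468 193511 315823
21 4010 195969 119854
22 1522 119854 0

1. interest=⌊3757873·127/10000⌋=47724; principal=199979-47724=152255; balance=3757873-152255=3605618
2. interest=⌊3605618·127/10000⌋=45791; principal=199979-45791=154188; balance=3605618-154188=3451430
3. interest=⌊3451430·127/10000⌋=43833; principal=199979-43833=156146; balance=3451430-156146=3295284
4. interest=⌊3295284·127/10000⌋=41850; principal=199979-41850=158129; balance=3295284-158129=3137155
5. interest=⌊3137155·127/10000⌋=39841; principal=199979-39841=160138; balance=3137155-160138=2977017
6. interest=⌊2977017·127/10000⌋=37808; principal=199979-37808=162171; balance=2977017-162171=2814846
7. interest=⌊2814846·127/10000⌋=35748; principal=199979-35748=164231; balance=2814846-164231=2650615
8. interest=⌊2650615·127/10000⌋=33662; principal=199979-33662=166317; balance=2650615-166317=2484298
9. interest=⌊2484298·127/10000⌋=31550; principal=199979-31550=168429; balance=2484298-168429=2315869
10. interest=⌊2315869·127/10000⌋=29411; principal=199979-29411=170568; balance=2315869-170568=2145301
11. interest=⌊2145301·127/10000⌋=27245; principal=199979-27245=172734; balance=2145301-172734=1972567
12. interest=⌊1972567·127/10000⌋=25051; principal=199979-25051=174928; balance=1972567-174928=1797639
13. interest=⌊1797639·127/10000⌋=22830; principal=199979-22830=177149; balance=1797639-177149=1620490
14. interest=⌊1620490·127/10000⌋=20580; principal=199979-20580=179399; balance=1620490-179399=1441091
15. interest=⌊1441091·127/10000⌋=18301; principal=199979-18301=181678; balance=1441091-181678=1259413
16. interest=⌊1259413·127/10000⌋=15994; principal=199979-15994=183985; balance=1259413-183985=1075428
17. interest=⌊1075428·127/10000⌋=13657; principal=199979-13657=186322; balance=1075428-186322=889106
18. interest=⌊889106·127/10000⌋=11291; principal=199979-11291=188688; balance=889106-188688=700418
19. interest=⌊700418·127/10000⌋=8895; principal=199979-8895=191084; balance=700418-191084=509334
20. interest=⌊509334·127/10000⌋=6468; principal=199979-6468=193511; balance=509334-193511=315823
21. interest=⌊315823·127/10000⌋=4010; principal=199979-4010=195969; balance=315823-195969=119854
22. interest=⌊119854·127/10000⌋=1522; principal=min(199979-1522,119854)=119854; balance=119854-119854=0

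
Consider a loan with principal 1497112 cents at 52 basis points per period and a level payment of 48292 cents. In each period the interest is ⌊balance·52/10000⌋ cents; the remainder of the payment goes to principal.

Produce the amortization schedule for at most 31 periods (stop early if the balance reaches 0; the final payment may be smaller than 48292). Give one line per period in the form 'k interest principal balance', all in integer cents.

1 7784 40508 1456604
2 7574 40718 1415886
3 7362 40930 1374956
4 7149 41143 1333813
5 6935 41357 1292456
6 6720 41572 1250884
7 6504 41788 1209096
8 6287 42005 1167091
9 6068 42224 1124867
10 5849 42443 1082424
11 5628 42664 1039760
12 5406 42886 996874
13 5183 43109 953765
14 4959 43333 910432
15 4734 43558 866874
16 4507 43785 823089
17 4280 44012 779077
18 4051 44241 734836
19 3821 44471 690365
20 3589 44703 645662
21 3357 44935 600727
22 3123 45169 555558
23 2888 45404 510154
24 2652 45640 464514
25 2415 45877 418637
26 2176 46116 372521
27 1937 46355 326166
28 1696 46596 279570
29 1453 46839 232731
30 1210 47082 185649
31 965 47327 138322

1. interest=⌊1497112·52/10000⌋=7784; principal=48292-7784=40508; balance=1497112-40508=1456604
2. interest=⌊1456604·52/10000⌋=7574; principal=48292-7574=40718; balance=1456604-40718=1415886
3. interest=⌊1415886·52/10000⌋=7362; principal=48292-7362=40930; balance=1415886-40930=1374956
4. interest=⌊1374956·52/10000⌋=7149; principal=48292-7149=41143; balance=1374956-41143=1333813
5. interest=⌊1333813·52/10000⌋=6935; principal=48292-6935=41357; balance=1333813-41357=1292456
6. interest=⌊1292456·52/10000⌋=6720; principal=48292-6720=41572; balance=1292456-41572=1250884
7. interest=⌊1250884·52/10000⌋=6504; principal=48292-6504=41788; balance=1250884-41788=1209096
8. interest=⌊1209096·52/10000⌋=6287; principal=48292-6287=42005; balance=1209096-42005=1167091
9. interest=⌊1167091·52/10000⌋=6068; principal=48292-6068=42224; balance=1167091-42224=1124867
10. interest=⌊1124867·52/10000⌋=5849; principal=48292-5849=42443; balance=1124867-42443=1082424
11. interest=⌊1082424·52/10000⌋=5628; principal=48292-5628=42664; balance=1082424-42664=1039760
12. interest=⌊1039760·52/10000⌋=5406; principal=48292-5406=42886; balance=1039760-42886=996874
13. interest=⌊996874·52/10000⌋=5183; principal=48292-5183=43109; balance=996874-43109=953765
14. interest=⌊953765·52/10000⌋=4959; principal=48292-4959=43333; balance=953765-43333=910432
15. interest=⌊910432·52/10000⌋=4734; principal=48292-4734=43558; balance=910432-43558=866874
16. interest=⌊866874·52/10000⌋=4507; principal=48292-4507=43785; balance=866874-43785=823089
17. interest=⌊823089·52/10000⌋=4280; principal=48292-4280=44012; balance=823089-44012=779077
18. interest=⌊779077·52/10000⌋=4051; principal=48292-4051=44241; balance=779077-44241=734836
19. interest=⌊734836·52/10000⌋=3821; principal=48292-3821=44471; balance=734836-44471=690365
20. interest=⌊690365·52/10000⌋=3589; principal=48292-3589=44703; balance=690365-44703=645662
21. interest=⌊645662·52/10000⌋=3357; principal=48292-3357=44935; balance=645662-44935=600727
22. interest=⌊600727·52/10000⌋=3123; principal=48292-3123=45169; balance=600727-45169=555558
23. interest=⌊555558·52/10000⌋=2888; principal=48292-2888=45404; balance=555558-45404=510154
24. interest=⌊510154·52/10000⌋=2652; principal=48292-2652=45640; balance=510154-45640=464514
25. interest=⌊464514·52/10000⌋=2415; principal=48292-2415=45877; balance=464514-45877=418637
26. interest=⌊418637·52/10000⌋=2176; principal=48292-2176=46116; balance=418637-46116=372521
27. interest=⌊372521·52/10000⌋=1937; principal=48292-1937=46355; balance=372521-46355=326166
28. interest=⌊326166·52/10000⌋=1696; principal=48292-1696=46596; balance=326166-46596=279570
29. interest=⌊279570·52/10000⌋=1453; principal=48292-1453=46839; balance=279570-46839=232731
30. interest=⌊232731·52/10000⌋=1210; principal=48292-1210=47082; balance=232731-47082=185649
31. interest=⌊185649·52/10000⌋=965; principal=48292-965=47327; balance=185649-47327=138322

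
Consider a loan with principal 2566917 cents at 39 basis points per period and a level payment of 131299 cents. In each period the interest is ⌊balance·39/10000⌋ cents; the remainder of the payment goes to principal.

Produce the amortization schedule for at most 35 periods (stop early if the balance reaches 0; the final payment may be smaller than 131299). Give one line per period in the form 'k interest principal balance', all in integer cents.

1 10010 121289 2445628
2 9537 121762 2323866
3 9063 122236 2201630
4 8586 122713 2078917
5 8107 123192 1955725
6 7627 123672 1832053
7 7145 124154 1707899
8 6660 124639 1583260
9 6174 125125 1458135
10 5686 125613 1332522
11 5196 126103 1206419
12 4705 126594 1079825
13 4211 127088 952737
14 3715 127584 825153
15 3218 128081 697072
16 2718 128581 568491
17 2217 129082 439409
18 1713 129586 309823
19 1208 130091 179732
20 700 130599 49133
21 191 49133 0

1. interest=⌊2566917·39/10000⌋=10010; principal=131299-10010=121289; balance=2566917-121289=2445628
2. interest=⌊2445628·39/10000⌋=9537; principal=131299-9537=121762; balance=2445628-121762=2323866
3. interest=⌊2323866·39/10000⌋=9063; principal=131299-9063=122236; balance=2323866-122236=2201630
4. interest=⌊2201630·39/10000⌋=8586; principal=131299-8586=122713; balance=2201630-122713=2078917
5. interest=⌊2078917·39/10000⌋=8107; principal=131299-8107=123192; balance=2078917-123192=1955725
6. interest=⌊1955725·39/10000⌋=7627; principal=131299-7627=123672; balance=1955725-123672=1832053
7. interest=⌊1832053·39/10000⌋=7145; principal=131299-7145=124154; balance=1832053-124154=1707899
8. interest=⌊1707899·39/10000⌋=6660; principal=131299-6660=124639; balance=1707899-124639=1583260
9. interest=⌊1583260·39/10000⌋=6174; principal=131299-6174=125125; balance=1583260-125125=1458135
10. interest=⌊1458135·39/10000⌋=5686; principal=131299-5686=125613; balance=1458135-125613=1332522
11. interest=⌊1332522·39/10000⌋=5196; principal=131299-5196=126103; balance=1332522-126103=1206419
12. interest=⌊1206419·39/10000⌋=4705; principal=131299-4705=126594; balance=1206419-126594=1079825
13. interest=⌊1079825·39/10000⌋=4211; principal=131299-4211=127088; balance=1079825-127088=952737
14. interest=⌊952737·39/10000⌋=3715; principal=131299-3715=127584; balance=952737-127584=825153
15. interest=⌊825153·39/10000⌋=3218; principal=131299-3218=128081; balance=825153-128081=697072
16. interest=⌊697072·39/10000⌋=2718; principal=131299-2718=128581; balance=697072-128581=568491
17. interest=⌊568491·39/10000⌋=2217; principal=131299-2217=129082; balance=568491-129082=439409
18. interest=⌊439409·39/10000⌋=1713; principal=131299-1713=129586; balance=439409-129586=309823
19. interest=⌊309823·39/10000⌋=1208; principal=131299-1208=130091; balance=309823-130091=179732
20. interest=⌊179732·39/10000⌋=700; principal=131299-700=130599; balance=179732-130599=49133
21. interest=⌊49133·39/10000⌋=191; principal=min(131299-191,49133)=49133; balance=49133-49133=0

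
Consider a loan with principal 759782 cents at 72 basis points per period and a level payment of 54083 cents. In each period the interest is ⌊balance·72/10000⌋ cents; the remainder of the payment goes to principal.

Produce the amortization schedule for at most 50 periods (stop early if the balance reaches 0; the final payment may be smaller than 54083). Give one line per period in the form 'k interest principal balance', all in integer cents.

1. interest=⌊759782·72/10000⌋=5470; principal=54083-5470=48613; balance=759782-48613=711169
2. interest=⌊711169·72/10000⌋=5120; principal=54083-5120=48963; balance=711169-48963=662206
3. interest=⌊662206·72/10000⌋=4767; principal=54083-4767=49316; balance=662206-49316=612890
4. interest=⌊612890·72/10000⌋=4412; principal=54083-4412=49671; balance=612890-49671=563219
5. interest=⌊563219·72/10000⌋=4055; principal=54083-4055=50028; balance=563219-50028=513191
6. interest=⌊513191·72/10000⌋=3694; principal=54083-3694=50389; balance=513191-50389=462802
7. interest=⌊462802·72/10000⌋=3332; principal=54083-3332=50751; balance=462802-50751=412051
8. interest=⌊412051·72/10000⌋=2966; principal=54083-2966=51117; balance=412051-51117=360934
9. interest=⌊360934·72/10000⌋=2598; principal=54083-2598=51485; balance=360934-51485=309449
10. interest=⌊309449·72/10000⌋=2228; principal=54083-2228=51855; balance=309449-51855=257594
11. interest=⌊257594·72/10000⌋=1854; principal=54083-1854=52229; balance=257594-52229=205365
12. interest=⌊205365·72/10000⌋=1478; principal=54083-1478=52605; balance=205365-52605=152760
13. interest=⌊152760·72/10000⌋=1099; principal=54083-1099=52984; balance=152760-52984=99776
14. interest=⌊99776·72/10000⌋=718; principal=54083-718=53365; balance=99776-53365=46411
15. interest=⌊46411·72/10000⌋=334; principal=min(54083-334,46411)=46411; balance=46411-46411=0

1 5470 48613 711169
2 5120 48963 662206
3 4767 49316 612890
4 4412 49671 563219
5 4055 50028 513191
6 3694 50389 462802
7 3332 50751 412051
8 2966 51117 360934
9 2598 51485 309449
10 2228 51855 257594
11 1854 52229 205365
12 1478 52605 152760
13 1099 52984 99776
14 718 53365 46411
15 334 46411 0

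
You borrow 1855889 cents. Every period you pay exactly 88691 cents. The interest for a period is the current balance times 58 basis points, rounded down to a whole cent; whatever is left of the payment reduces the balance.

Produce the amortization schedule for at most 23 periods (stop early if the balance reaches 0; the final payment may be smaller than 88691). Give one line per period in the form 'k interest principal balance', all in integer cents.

1 10764 77927 1777962
2 10312 78379 1699583
3 9857 78834 1620749
4 9400 79291 1541458
5 8940 79751 1461707
6 8477 80214 1381493
7 8012 80679 1300814
8 7544 81147 1219667
9 7074 81617 1138050
10 6600 82091 1055959
11 6124 82567 973392
12 5645 83046 890346
13 5164 83527 806819
14 4679 84012 722807
15 4192 84499 638308
16 3702 84989 553319
17 3209 85482 467837
18 2713 85978 381859
19 2214 86477 295382
20 1713 86978 208404
21 1208 87483 120921
22 701 87990 32931
23 190 32931 0

1. interest=⌊1855889·58/10000⌋=10764; principal=88691-10764=77927; balance=1855889-77927=1777962
2. interest=⌊1777962·58/10000⌋=10312; principal=88691-10312=78379; balance=1777962-78379=1699583
3. interest=⌊1699583·58/10000⌋=9857; principal=88691-9857=78834; balance=1699583-78834=1620749
4. interest=⌊1620749·58/10000⌋=9400; principal=88691-9400=79291; balance=1620749-79291=1541458
5. interest=⌊1541458·58/10000⌋=8940; principal=88691-8940=79751; balance=1541458-79751=1461707
6. interest=⌊1461707·58/10000⌋=8477; principal=88691-8477=80214; balance=1461707-80214=1381493
7. interest=⌊1381493·58/10000⌋=8012; principal=88691-8012=80679; balance=1381493-80679=1300814
8. interest=⌊1300814·58/10000⌋=7544; principal=88691-7544=81147; balance=1300814-81147=1219667
9. interest=⌊1219667·58/10000⌋=7074; principal=88691-7074=81617; balance=1219667-81617=1138050
10. interest=⌊1138050·58/10000⌋=6600; principal=88691-6600=82091; balance=1138050-82091=1055959
11. interest=⌊1055959·58/10000⌋=6124; principal=88691-6124=82567; balance=1055959-82567=973392
12. interest=⌊973392·58/10000⌋=5645; principal=88691-5645=83046; balance=973392-83046=890346
13. interest=⌊890346·58/10000⌋=5164; principal=88691-5164=83527; balance=890346-83527=806819
14. interest=⌊806819·58/10000⌋=4679; principal=88691-4679=84012; balance=806819-84012=722807
15. interest=⌊722807·58/10000⌋=4192; principal=88691-4192=84499; balance=722807-84499=638308
16. interest=⌊638308·58/10000⌋=3702; principal=88691-3702=84989; balance=638308-84989=553319
17. interest=⌊553319·58/10000⌋=3209; principal=88691-3209=85482; balance=553319-85482=467837
18. interest=⌊467837·58/10000⌋=2713; principal=88691-2713=85978; balance=467837-85978=381859
19. interest=⌊381859·58/10000⌋=2214; principal=88691-2214=86477; balance=381859-86477=295382
20. interest=⌊295382·58/10000⌋=1713; principal=88691-1713=86978; balance=295382-86978=208404
21. interest=⌊208404·58/10000⌋=1208; principal=88691-1208=87483; balance=208404-87483=120921
22. interest=⌊120921·58/10000⌋=701; principal=88691-701=87990; balance=120921-87990=32931
23. interest=⌊32931·58/10000⌋=190; principal=min(88691-190,32931)=32931; balance=32931-32931=0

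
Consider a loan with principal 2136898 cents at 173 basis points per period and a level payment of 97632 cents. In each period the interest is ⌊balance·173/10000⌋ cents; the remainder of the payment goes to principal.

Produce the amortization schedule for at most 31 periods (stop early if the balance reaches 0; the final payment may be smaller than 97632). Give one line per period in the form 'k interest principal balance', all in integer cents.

1. interest=⌊2136898·173/10000⌋=36968; principal=97632-36968=60664; balance=2136898-60664=2076234
2. interest=⌊2076234·173/10000⌋=35918; principal=97632-35918=61714; balance=2076234-61714=2014520
3. interest=⌊2014520·173/10000⌋=34851; principal=97632-34851=62781; balance=2014520-62781=1951739
4. interest=⌊1951739·173/10000⌋=33765; principal=97632-33765=63867; balance=1951739-63867=1887872
5. interest=⌊1887872·173/10000⌋=32660; principal=97632-32660=64972; balance=1887872-64972=1822900
6. interest=⌊1822900·173/10000⌋=31536; principal=97632-31536=66096; balance=1822900-66096=1756804
7. interest=⌊1756804·173/10000⌋=30392; principal=97632-30392=67240; balance=1756804-67240=1689564
8. interest=⌊1689564·173/10000⌋=29229; principal=97632-29229=68403; balance=1689564-68403=1621161
9. interest=⌊1621161·173/10000⌋=28046; principal=97632-28046=69586; balance=1621161-69586=1551575
10. interest=⌊1551575·173/10000⌋=26842; principal=97632-26842=70790; balance=1551575-70790=1480785
11. interest=⌊1480785·173/10000⌋=25617; principal=97632-25617=72015; balance=1480785-72015=1408770
12. interest=⌊1408770·173/10000⌋=24371; principal=97632-24371=73261; balance=1408770-73261=1335509
13. interest=⌊1335509·173/10000⌋=23104; principal=97632-23104=74528; balance=1335509-74528=1260981
14. interest=⌊1260981·173/10000⌋=21814; principal=97632-21814=75818; balance=1260981-75818=1185163
15. interest=⌊1185163·173/10000⌋=20503; principal=97632-20503=77129; balance=1185163-77129=1108034
16. interest=⌊1108034·173/10000⌋=19168; principal=97632-19168=78464; balance=1108034-78464=1029570
17. interest=⌊1029570·173/10000⌋=17811; principal=97632-17811=79821; balance=1029570-79821=949749
18. interest=⌊949749·173/10000⌋=16430; principal=97632-16430=81202; balance=949749-81202=868547
19. interest=⌊868547·173/10000⌋=15025; principal=97632-15025=82607; balance=868547-82607=785940
20. interest=⌊785940·173/10000⌋=13596; principal=97632-13596=84036; balance=785940-84036=701904
21. interest=⌊701904·173/10000⌋=12142; principal=97632-12142=85490; balance=701904-85490=616414
22. interest=⌊616414·173/10000⌋=10663; principal=97632-10663=86969; balance=616414-86969=529445
23. interest=⌊529445·173/10000⌋=9159; principal=97632-9159=88473; balance=529445-88473=440972
24. interest=⌊440972·173/10000⌋=7628; principal=97632-7628=90004; balance=440972-90004=350968
25. interest=⌊350968·173/10000⌋=6071; principal=97632-6071=91561; balance=350968-91561=259407
26. interest=⌊259407·173/10000⌋=4487; principal=97632-4487=93145; balance=259407-93145=166262
27. interest=⌊166262·173/10000⌋=2876; principal=97632-2876=94756; balance=166262-94756=71506
28. interest=⌊71506·173/10000⌋=1237; principal=min(97632-1237,71506)=71506; balance=71506-71506=0

1 36968 60664 2076234
2 35918 61714 2014520
3 34851 62781 1951739
4 33765 63867 1887872
5 32660 64972 1822900
6 31536 66096 1756804
7 30392 67240 1689564
8 29229 68403 1621161
9 28046 69586 1551575
10 26842 70790 1480785
11 25617 72015 1408770
12 24371 73261 1335509
13 23104 74528 1260981
14 21814 75818 1185163
15 20503 77129 1108034
16 19168 78464 1029570
17 17811 79821 949749
18 16430 81202 868547
19 15025 82607 785940
20 13596 84036 701904
21 12142 85490 616414
22 10663 86969 529445
23 9159 88473 440972
24 7628 90004 350968
25 6071 91561 259407
26 4487 93145 166262
27 2876 94756 71506
28 1237 71506 0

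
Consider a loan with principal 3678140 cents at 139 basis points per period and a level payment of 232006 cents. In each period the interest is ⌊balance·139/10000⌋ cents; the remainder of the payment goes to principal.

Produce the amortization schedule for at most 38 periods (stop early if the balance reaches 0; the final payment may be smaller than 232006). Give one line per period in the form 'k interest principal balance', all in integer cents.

1. interest=⌊3678140·139/10000⌋=51126; principal=232006-51126=180880; balance=3678140-180880=3497260
2. interest=⌊3497260·139/10000⌋=48611; principal=232006-48611=183395; balance=3497260-183395=3313865
3. interest=⌊3313865·139/10000⌋=46062; principal=232006-46062=185944; balance=3313865-185944=3127921
4. interest=⌊3127921·139/10000⌋=43478; principal=232006-43478=188528; balance=3127921-188528=2939393
5. interest=⌊2939393·139/10000⌋=40857; principal=232006-40857=191149; balance=2939393-191149=2748244
6. interest=⌊2748244·139/10000⌋=38200; principal=232006-38200=193806; balance=2748244-193806=2554438
7. interest=⌊2554438·139/10000⌋=35506; principal=232006-35506=196500; balance=2554438-196500=2357938
8. interest=⌊2357938·139/10000⌋=32775; principal=232006-32775=199231; balance=2357938-199231=2158707
9. interest=⌊2158707·139/10000⌋=30006; principal=232006-30006=202000; balance=2158707-202000=1956707
10. interest=⌊1956707·139/10000⌋=27198; principal=232006-27198=204808; balance=1956707-204808=1751899
11. interest=⌊1751899·139/10000⌋=24351; principal=232006-24351=207655; balance=1751899-207655=1544244
12. interest=⌊1544244·139/10000⌋=21464; principal=232006-21464=210542; balance=1544244-210542=1333702
13. interest=⌊1333702·139/10000⌋=18538; principal=232006-18538=213468; balance=1333702-213468=1120234
14. interest=⌊1120234·139/10000⌋=15571; principal=232006-15571=216435; balance=1120234-216435=903799
15. interest=⌊903799·139/10000⌋=12562; principal=232006-12562=219444; balance=903799-219444=684355
16. interest=⌊684355·139/10000⌋=9512; principal=232006-9512=222494; balance=684355-222494=461861
17. interest=⌊461861·139/10000⌋=6419; principal=232006-6419=225587; balance=461861-225587=236274
18. interest=⌊236274·139/10000⌋=3284; principal=232006-3284=228722; balance=236274-228722=7552
19. interest=⌊7552·139/10000⌋=104; principal=min(232006-104,7552)=7552; balance=7552-7552=0

1 51126 180880 3497260
2 48611 183395 3313865
3 46062 185944 3127921
4 43478 188528 2939393
5 40857 191149 2748244
6 38200 193806 2554438
7 35506 196500 2357938
8 32775 199231 2158707
9 30006 202000 1956707
10 27198 204808 1751899
11 24351 207655 1544244
12 21464 210542 1333702
13 18538 213468 1120234
14 15571 216435 903799
15 12562 219444 684355
16 9512 222494 461861
17 6419 225587 236274
18 3284 228722 7552
19 104 7552 0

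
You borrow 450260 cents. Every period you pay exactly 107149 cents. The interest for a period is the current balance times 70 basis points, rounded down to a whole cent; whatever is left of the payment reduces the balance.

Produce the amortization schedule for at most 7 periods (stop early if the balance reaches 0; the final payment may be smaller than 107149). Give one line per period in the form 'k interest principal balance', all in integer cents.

1. interest=⌊450260·70/10000⌋=3151; principal=107149-3151=103998; balance=450260-103998=346262
2. interest=⌊346262·70/10000⌋=2423; principal=107149-2423=104726; balance=346262-104726=241536
3. interest=⌊241536·70/10000⌋=1690; principal=107149-1690=105459; balance=241536-105459=136077
4. interest=⌊136077·70/10000⌋=952; principal=107149-952=106197; balance=136077-106197=29880
5. interest=⌊29880·70/10000⌋=209; principal=min(107149-209,29880)=29880; balance=29880-29880=0

1 3151 103998 346262
2 2423 104726 241536
3 1690 105459 136077
4 952 106197 29880
5 209 29880 0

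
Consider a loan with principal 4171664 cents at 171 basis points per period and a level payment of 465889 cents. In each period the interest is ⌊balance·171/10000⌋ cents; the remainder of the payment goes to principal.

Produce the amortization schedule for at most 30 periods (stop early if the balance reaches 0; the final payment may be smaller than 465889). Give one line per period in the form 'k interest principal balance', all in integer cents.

1. interest=⌊4171664·171/10000⌋=71335; principal=465889-71335=394554; balance=4171664-394554=3777110
2. interest=⌊3777110·171/10000⌋=64588; principal=465889-64588=401301; balance=3777110-401301=3375809
3. interest=⌊3375809·171/10000⌋=57726; principal=465889-57726=408163; balance=3375809-408163=2967646
4. interest=⌊2967646·171/10000⌋=50746; principal=465889-50746=415143; balance=2967646-415143=2552503
5. interest=⌊2552503·171/10000⌋=43647; principal=465889-43647=422242; balance=2552503-422242=2130261
6. interest=⌊2130261·171/10000⌋=36427; principal=465889-36427=429462; balance=2130261-429462=1700799
7. interest=⌊1700799·171/10000⌋=29083; principal=465889-29083=436806; balance=1700799-436806=1263993
8. interest=⌊1263993·171/10000⌋=21614; principal=465889-21614=444275; balance=1263993-444275=819718
9. interest=⌊819718·171/10000⌋=14017; principal=465889-14017=451872; balance=819718-451872=367846
10. interest=⌊367846·171/10000⌋=6290; principal=min(465889-6290,367846)=367846; balance=367846-367846=0

1 71335 394554 3777110
2 64588 401301 3375809
3 57726 408163 2967646
4 50746 415143 2552503
5 43647 422242 2130261
6 36427 429462 1700799
7 29083 436806 1263993
8 21614 444275 819718
9 14017 451872 367846
10 6290 367846 0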